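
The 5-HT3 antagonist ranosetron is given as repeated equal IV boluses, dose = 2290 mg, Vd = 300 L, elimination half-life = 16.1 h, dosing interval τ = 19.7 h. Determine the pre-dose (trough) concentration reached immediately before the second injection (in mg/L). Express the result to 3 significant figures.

3.27 mg/L

C₀ per dose = Dose / Vd = 2290 / 300 = 7.633 mg/L
k = ln2 / t½ = 0.693147 / 16.1 = 0.04305 h⁻¹
Fraction remaining after one interval: r = e^(−kτ) = e^(−0.04305 × 19.7) = 0.4282
Before dose 2, 1 dose has been given (aged 1τ).
C_trough = C₀ × r = 7.633 × 0.4282 = 3.268 mg/L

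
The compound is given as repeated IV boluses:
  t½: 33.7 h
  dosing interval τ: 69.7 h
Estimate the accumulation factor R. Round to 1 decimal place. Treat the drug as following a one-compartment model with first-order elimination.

1.3

k = ln2 / t½ = 0.693147 / 33.7 = 0.02057 h⁻¹
e^(−kτ) = e^(−0.02057 × 69.7) = 0.2384
Accumulation ratio R = 1 / (1 − e^(−kτ)) = 1 / (1 − 0.2384) = 1.313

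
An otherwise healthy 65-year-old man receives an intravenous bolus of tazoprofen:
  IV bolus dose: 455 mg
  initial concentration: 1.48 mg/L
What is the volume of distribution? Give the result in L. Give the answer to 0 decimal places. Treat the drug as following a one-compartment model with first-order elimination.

307 L

Vd = Dose / C₀ = 455.0 / 1.48 = 307.4 L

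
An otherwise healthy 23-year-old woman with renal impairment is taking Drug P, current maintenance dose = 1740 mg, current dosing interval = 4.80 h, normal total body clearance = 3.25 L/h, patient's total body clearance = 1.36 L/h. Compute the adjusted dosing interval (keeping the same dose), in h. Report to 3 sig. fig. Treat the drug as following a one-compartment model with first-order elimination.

To keep the same average steady-state level, dosing rate must scale with clearance.
CL ratio = 1.36 / 3.25 = 0.4185
New interval (same dose) = 4.80 / 0.4185 = 11.47 h

11.5 h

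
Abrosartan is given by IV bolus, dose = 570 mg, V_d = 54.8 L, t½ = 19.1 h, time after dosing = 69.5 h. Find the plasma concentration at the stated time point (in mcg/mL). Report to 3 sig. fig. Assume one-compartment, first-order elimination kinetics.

C₀ = Dose / Vd = 570.0 / 54.8 = 10.40 mg/L
k = ln2 / t½ = 0.693147 / 19.1 = 0.03629 h⁻¹
C = C₀ · e^(−k·t) = 10.40 × e^(−0.03629 × 69.5)
  = 10.40 × 0.08029 = 0.8350 mg/L
(0.8350 mg/L = 0.8350 mcg/mL)

0.835 mcg/mL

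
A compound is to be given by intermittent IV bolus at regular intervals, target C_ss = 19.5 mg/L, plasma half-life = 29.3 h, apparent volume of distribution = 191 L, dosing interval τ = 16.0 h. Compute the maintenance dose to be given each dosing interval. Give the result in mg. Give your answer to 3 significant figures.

1410 mg

k = ln2 / t½ = 0.693147 / 29.3 = 0.02366 h⁻¹
CL = k × Vd = 0.02366 × 191 = 4.519 L/h
At steady state, Dose/τ = Css × CL.
Dose = Css × CL × τ = 19.5 × 4.519 × 16.0 = 1410 mg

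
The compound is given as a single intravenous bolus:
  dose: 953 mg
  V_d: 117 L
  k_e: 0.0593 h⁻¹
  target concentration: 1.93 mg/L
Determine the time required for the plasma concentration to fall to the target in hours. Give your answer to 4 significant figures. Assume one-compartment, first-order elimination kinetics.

24.28 h

C₀ = Dose / Vd = 953.0 / 117 = 8.145 mg/L
t = ln(C₀ / C) / k = ln(8.145 / 1.93) / 0.05930
  = ln(4.220) / 0.05930 = 1.440 / 0.05930 = 24.28 h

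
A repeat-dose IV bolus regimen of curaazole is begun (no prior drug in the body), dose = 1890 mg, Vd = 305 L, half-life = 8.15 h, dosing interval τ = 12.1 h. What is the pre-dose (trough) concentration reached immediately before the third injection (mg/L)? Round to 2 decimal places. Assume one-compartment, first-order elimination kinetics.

3.01 mg/L

C₀ per dose = Dose / Vd = 1890 / 305 = 6.197 mg/L
k = ln2 / t½ = 0.693147 / 8.15 = 0.08505 h⁻¹
Fraction remaining after one interval: r = e^(−kτ) = e^(−0.08505 × 12.1) = 0.3573
Before dose 3, 2 doses have been given (aged 1τ, 2τ).
C_trough = C₀ × (r + r²) = 6.197 × (0.3573 + 0.1277) = 3.006 mg/L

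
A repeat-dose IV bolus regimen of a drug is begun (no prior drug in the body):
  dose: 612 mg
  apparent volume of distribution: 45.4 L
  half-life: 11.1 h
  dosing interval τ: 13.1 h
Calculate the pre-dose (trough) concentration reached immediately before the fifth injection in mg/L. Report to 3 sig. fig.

C₀ per dose = Dose / Vd = 612 / 45.4 = 13.48 mg/L
k = ln2 / t½ = 0.693147 / 11.1 = 0.06245 h⁻¹
Fraction remaining after one interval: r = e^(−kτ) = e^(−0.06245 × 13.1) = 0.4413
Before dose 5, 4 doses have been given (aged 1τ, 2τ, 3τ, 4τ).
C_trough = C₀ × (r + r² + … + r^4) = C₀ × r(1−r^4)/(1−r)
        = 13.48 × 0.4413 × (1 − 0.03793) / (1 − 0.4413) = 10.24 mg/L

10.2 mg/L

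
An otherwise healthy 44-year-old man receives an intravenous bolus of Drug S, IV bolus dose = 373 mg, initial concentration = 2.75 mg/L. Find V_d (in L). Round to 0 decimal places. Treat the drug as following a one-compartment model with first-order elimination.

136 L

Vd = Dose / C₀ = 373.0 / 2.75 = 135.6 L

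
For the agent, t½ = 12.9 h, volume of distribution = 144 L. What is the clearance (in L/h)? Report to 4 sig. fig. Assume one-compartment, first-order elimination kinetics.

k = ln2 / t½ = 0.693147 / 12.9 = 0.05373 h⁻¹
CL = k × Vd = 0.05373 × 144 = 7.737 L/h

7.737 L/h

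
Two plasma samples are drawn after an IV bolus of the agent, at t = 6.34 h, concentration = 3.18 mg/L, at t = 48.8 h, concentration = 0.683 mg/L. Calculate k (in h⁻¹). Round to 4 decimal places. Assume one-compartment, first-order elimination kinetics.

0.0362 h⁻¹

k = ln(C₁/C₂) / (t₂ − t₁) = ln(3.18/0.683) / (48.8 − 6.34)
  = 1.538 / 42.46 = 0.03622 h⁻¹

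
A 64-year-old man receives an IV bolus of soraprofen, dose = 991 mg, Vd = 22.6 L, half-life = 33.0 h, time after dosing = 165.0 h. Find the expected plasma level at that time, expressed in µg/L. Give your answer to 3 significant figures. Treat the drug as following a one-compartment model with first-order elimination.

C₀ = Dose / Vd = 991.0 / 22.6 = 43.85 mg/L
k = ln2 / t½ = 0.693147 / 33.0 = 0.02100 h⁻¹
t / t½ = 165.0 / 33.0 = 5 half-lives
C = C₀ × (1/2)^5 = 43.85 × 0.03125 = 1.370 mg/L
Convert: 1.370 mg/L × 1000 = 1370 µg/L

1370 µg/L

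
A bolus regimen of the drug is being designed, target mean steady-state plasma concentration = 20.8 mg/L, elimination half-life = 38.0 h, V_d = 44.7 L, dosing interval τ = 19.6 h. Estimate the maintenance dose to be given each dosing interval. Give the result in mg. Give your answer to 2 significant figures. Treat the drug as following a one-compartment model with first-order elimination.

k = ln2 / t½ = 0.693147 / 38.0 = 0.01824 h⁻¹
CL = k × Vd = 0.01824 × 44.7 = 0.8153 L/h
At steady state, Dose/τ = Css × CL.
Dose = Css × CL × τ = 20.8 × 0.8153 × 19.6 = 332.4 mg

330 mg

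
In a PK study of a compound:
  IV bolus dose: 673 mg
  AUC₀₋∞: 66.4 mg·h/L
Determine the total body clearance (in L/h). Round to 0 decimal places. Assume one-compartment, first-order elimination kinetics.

CL = Dose / AUC = 673 / 66.4 = 10.14 L/h

10 L/h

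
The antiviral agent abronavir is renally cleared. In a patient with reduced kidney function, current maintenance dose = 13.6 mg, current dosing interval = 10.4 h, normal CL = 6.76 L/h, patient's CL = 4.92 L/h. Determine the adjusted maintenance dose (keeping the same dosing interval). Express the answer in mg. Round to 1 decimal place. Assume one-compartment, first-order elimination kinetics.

9.9 mg

To keep the same average steady-state level, dosing rate must scale with clearance.
CL ratio = 4.92 / 6.76 = 0.7278
New dose (same interval) = 13.6 × 0.7278 = 9.898 mg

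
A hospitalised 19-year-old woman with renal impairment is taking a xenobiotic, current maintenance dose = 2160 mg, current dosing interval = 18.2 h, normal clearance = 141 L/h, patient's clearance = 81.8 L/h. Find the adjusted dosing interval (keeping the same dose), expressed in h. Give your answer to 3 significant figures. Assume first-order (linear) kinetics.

31.4 h

To keep the same average steady-state level, dosing rate must scale with clearance.
CL ratio = 81.8 / 141 = 0.5801
New interval (same dose) = 18.2 / 0.5801 = 31.37 h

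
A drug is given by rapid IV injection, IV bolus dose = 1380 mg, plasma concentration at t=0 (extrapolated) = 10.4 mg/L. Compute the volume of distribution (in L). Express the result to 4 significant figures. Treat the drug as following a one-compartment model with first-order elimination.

132.7 L

Vd = Dose / C₀ = 1380 / 10.4 = 132.7 L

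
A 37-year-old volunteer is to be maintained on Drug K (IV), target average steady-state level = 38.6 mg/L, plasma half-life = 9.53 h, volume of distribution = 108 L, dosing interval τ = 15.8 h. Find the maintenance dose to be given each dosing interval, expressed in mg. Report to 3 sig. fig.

4790 mg

k = ln2 / t½ = 0.693147 / 9.53 = 0.07273 h⁻¹
CL = k × Vd = 0.07273 × 108 = 7.855 L/h
At steady state, Dose/τ = Css × CL.
Dose = Css × CL × τ = 38.6 × 7.855 × 15.8 = 4791 mg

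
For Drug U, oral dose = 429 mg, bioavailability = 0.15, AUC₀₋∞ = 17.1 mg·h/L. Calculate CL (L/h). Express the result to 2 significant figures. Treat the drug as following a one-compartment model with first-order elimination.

3.8 L/h

CL = F·Dose / AUC = 0.15 × 429 / 17.1 = 3.763 L/h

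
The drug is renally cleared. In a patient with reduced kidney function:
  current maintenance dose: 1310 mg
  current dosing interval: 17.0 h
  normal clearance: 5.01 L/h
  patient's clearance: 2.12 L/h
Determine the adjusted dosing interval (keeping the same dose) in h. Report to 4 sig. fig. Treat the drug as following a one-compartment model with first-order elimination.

40.17 h

To keep the same average steady-state level, dosing rate must scale with clearance.
CL ratio = 2.12 / 5.01 = 0.4232
New interval (same dose) = 17.0 / 0.4232 = 40.17 h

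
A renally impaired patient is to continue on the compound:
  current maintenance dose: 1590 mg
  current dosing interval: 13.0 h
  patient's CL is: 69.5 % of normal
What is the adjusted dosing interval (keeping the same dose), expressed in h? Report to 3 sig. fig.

18.7 h

To keep the same average steady-state level, dosing rate must scale with clearance.
CL ratio = 69.5 / 100 = 0.6950
New interval (same dose) = 13.0 / 0.6950 = 18.71 h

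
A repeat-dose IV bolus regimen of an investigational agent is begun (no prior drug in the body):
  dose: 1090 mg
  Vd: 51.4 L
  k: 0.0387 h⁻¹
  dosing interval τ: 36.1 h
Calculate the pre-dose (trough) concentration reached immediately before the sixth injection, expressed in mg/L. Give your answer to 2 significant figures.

7.0 mg/L

C₀ per dose = Dose / Vd = 1090 / 51.4 = 21.21 mg/L
Fraction remaining after one interval: r = e^(−kτ) = e^(−0.03870 × 36.1) = 0.2473
Before dose 6, 5 doses have been given (aged 1τ, 2τ, 3τ, 4τ, 5τ).
C_trough = C₀ × (r + r² + … + r^5) = C₀ × r(1−r^5)/(1−r)
        = 21.21 × 0.2473 × (1 − 0.0009250) / (1 − 0.2473) = 6.962 mg/L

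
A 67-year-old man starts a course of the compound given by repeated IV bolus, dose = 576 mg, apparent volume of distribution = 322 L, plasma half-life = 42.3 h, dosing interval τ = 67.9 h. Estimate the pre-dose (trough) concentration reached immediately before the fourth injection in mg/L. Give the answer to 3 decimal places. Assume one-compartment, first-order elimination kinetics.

0.845 mg/L

C₀ per dose = Dose / Vd = 576 / 322 = 1.789 mg/L
k = ln2 / t½ = 0.693147 / 42.3 = 0.01639 h⁻¹
Fraction remaining after one interval: r = e^(−kτ) = e^(−0.01639 × 67.9) = 0.3286
Before dose 4, 3 doses have been given (aged 1τ, 2τ, 3τ).
C_trough = C₀ × (r + r² + … + r^3) = C₀ × r(1−r^3)/(1−r)
        = 1.789 × 0.3286 × (1 − 0.03548) / (1 − 0.3286) = 0.8445 mg/L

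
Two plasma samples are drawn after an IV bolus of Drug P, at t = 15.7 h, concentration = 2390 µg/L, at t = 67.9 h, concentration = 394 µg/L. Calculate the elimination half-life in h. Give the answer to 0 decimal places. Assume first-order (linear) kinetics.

20 h

k = ln(C₁/C₂) / (t₂ − t₁) = ln(2390/394) / (67.9 − 15.7)
  = 1.803 / 52.20 = 0.03454 h⁻¹
t½ = ln2 / k = 0.693147 / 0.03454 = 20.07 h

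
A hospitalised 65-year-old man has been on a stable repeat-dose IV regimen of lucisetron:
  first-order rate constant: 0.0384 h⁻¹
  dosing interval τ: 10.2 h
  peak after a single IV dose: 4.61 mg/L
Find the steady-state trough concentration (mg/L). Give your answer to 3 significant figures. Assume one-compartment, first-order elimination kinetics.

9.61 mg/L

e^(−kτ) = e^(−0.03840 × 10.2) = 0.6759
Accumulation ratio R = 1 / (1 − e^(−kτ)) = 1 / (1 − 0.6759) = 3.085
Steady-state trough = C₀ × R × e^(−kτ) = 4.61 × 3.085 × 0.6759 = 9.613 mg/L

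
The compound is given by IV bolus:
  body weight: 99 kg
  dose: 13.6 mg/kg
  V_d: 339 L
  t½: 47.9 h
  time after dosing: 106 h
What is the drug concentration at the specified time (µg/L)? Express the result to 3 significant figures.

Total dose = 13.6 × 99 = 1346 mg
C₀ = Dose / Vd = 1346 / 339 = 3.971 mg/L
k = ln2 / t½ = 0.693147 / 47.9 = 0.01447 h⁻¹
C = C₀ · e^(−k·t) = 3.971 × e^(−0.01447 × 106)
  = 3.971 × 0.2157 = 0.8565 mg/L
Convert: 0.8565 mg/L × 1000 = 856.5 µg/L

857 µg/L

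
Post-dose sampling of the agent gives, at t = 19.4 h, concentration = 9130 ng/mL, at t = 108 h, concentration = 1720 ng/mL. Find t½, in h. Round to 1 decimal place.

k = ln(C₁/C₂) / (t₂ − t₁) = ln(9130/1720) / (108 − 19.4)
  = 1.669 / 88.60 = 0.01884 h⁻¹
t½ = ln2 / k = 0.693147 / 0.01884 = 36.79 h

36.8 h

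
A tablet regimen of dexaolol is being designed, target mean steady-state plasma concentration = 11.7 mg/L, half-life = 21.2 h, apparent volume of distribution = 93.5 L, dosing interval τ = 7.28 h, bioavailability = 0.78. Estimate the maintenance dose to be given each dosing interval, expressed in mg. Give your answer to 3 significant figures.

334 mg

k = ln2 / t½ = 0.693147 / 21.2 = 0.03270 h⁻¹
CL = k × Vd = 0.03270 × 93.5 = 3.057 L/h
At steady state, F × (Dose/τ) = Css × CL.
Dose = Css × CL × τ / F = 11.7 × 3.057 × 7.28 / 0.78 = 333.8 mg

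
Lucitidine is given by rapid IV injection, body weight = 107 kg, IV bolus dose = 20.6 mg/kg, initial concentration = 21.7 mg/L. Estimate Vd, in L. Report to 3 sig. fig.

Dose = 20.6 × 107 = 2204 mg
Vd = Dose / C₀ = 2204 / 21.7 = 101.6 L

102 L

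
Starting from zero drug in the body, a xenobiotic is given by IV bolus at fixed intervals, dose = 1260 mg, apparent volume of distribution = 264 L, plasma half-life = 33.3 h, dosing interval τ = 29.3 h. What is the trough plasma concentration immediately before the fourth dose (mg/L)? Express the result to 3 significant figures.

4.77 mg/L

C₀ per dose = Dose / Vd = 1260 / 264 = 4.773 mg/L
k = ln2 / t½ = 0.693147 / 33.3 = 0.02082 h⁻¹
Fraction remaining after one interval: r = e^(−kτ) = e^(−0.02082 × 29.3) = 0.5433
Before dose 4, 3 doses have been given (aged 1τ, 2τ, 3τ).
C_trough = C₀ × (r + r² + … + r^3) = C₀ × r(1−r^3)/(1−r)
        = 4.773 × 0.5433 × (1 − 0.1604) / (1 − 0.5433) = 4.767 mg/L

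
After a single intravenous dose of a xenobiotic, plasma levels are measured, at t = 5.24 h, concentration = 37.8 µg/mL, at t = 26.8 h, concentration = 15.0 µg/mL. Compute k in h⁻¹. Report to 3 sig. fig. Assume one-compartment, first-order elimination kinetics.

0.0429 h⁻¹

k = ln(C₁/C₂) / (t₂ − t₁) = ln(37.8/15.0) / (26.8 − 5.24)
  = 0.9243 / 21.56 = 0.04287 h⁻¹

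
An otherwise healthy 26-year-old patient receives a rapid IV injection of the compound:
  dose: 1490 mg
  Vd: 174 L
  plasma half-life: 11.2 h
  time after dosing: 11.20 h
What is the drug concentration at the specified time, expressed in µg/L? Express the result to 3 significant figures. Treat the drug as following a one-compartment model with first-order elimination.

4280 µg/L

C₀ = Dose / Vd = 1490 / 174 = 8.563 mg/L
k = ln2 / t½ = 0.693147 / 11.2 = 0.06189 h⁻¹
t / t½ = 11.20 / 11.2 = 1 half-lives
C = C₀ × (1/2)^1 = 8.563 × 0.5000 = 4.282 mg/L
Convert: 4.282 mg/L × 1000 = 4282 µg/L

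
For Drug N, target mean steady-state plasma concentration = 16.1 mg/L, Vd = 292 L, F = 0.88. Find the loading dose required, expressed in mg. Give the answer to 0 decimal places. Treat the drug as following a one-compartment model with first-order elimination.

LD = Css × Vd / F = 16.1 × 292 / 0.88 = 5342 mg

5342 mg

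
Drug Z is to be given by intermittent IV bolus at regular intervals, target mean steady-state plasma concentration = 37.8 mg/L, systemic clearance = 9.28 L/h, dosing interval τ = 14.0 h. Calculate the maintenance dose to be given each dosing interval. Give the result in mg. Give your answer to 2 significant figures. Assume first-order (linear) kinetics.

At steady state, Dose/τ = Css × CL.
Dose = Css × CL × τ = 37.8 × 9.280 × 14.0 = 4911 mg

4900 mg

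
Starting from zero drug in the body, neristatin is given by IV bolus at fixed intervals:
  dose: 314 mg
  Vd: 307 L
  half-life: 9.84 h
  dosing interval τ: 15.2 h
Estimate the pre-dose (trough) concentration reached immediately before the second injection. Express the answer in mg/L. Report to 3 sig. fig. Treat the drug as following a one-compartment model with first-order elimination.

C₀ per dose = Dose / Vd = 314 / 307 = 1.023 mg/L
k = ln2 / t½ = 0.693147 / 9.84 = 0.07044 h⁻¹
Fraction remaining after one interval: r = e^(−kτ) = e^(−0.07044 × 15.2) = 0.3428
Before dose 2, 1 dose has been given (aged 1τ).
C_trough = C₀ × r = 1.023 × 0.3428 = 0.3507 mg/L

0.351 mg/L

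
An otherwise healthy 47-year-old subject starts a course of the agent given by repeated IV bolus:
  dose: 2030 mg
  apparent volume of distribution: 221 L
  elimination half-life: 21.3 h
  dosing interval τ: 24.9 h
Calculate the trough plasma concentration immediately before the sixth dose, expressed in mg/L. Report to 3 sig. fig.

7.23 mg/L

C₀ per dose = Dose / Vd = 2030 / 221 = 9.186 mg/L
k = ln2 / t½ = 0.693147 / 21.3 = 0.03254 h⁻¹
Fraction remaining after one interval: r = e^(−kτ) = e^(−0.03254 × 24.9) = 0.4447
Before dose 6, 5 doses have been given (aged 1τ, 2τ, 3τ, 4τ, 5τ).
C_trough = C₀ × (r + r² + … + r^5) = C₀ × r(1−r^5)/(1−r)
        = 9.186 × 0.4447 × (1 − 0.01739) / (1 − 0.4447) = 7.228 mg/L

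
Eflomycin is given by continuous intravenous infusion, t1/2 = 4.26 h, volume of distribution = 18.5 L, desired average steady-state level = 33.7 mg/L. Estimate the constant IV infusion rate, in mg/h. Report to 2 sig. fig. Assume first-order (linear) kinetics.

k = ln2 / t½ = 0.693147 / 4.26 = 0.1627 h⁻¹
CL = k × Vd = 0.1627 × 18.5 = 3.010 L/h
At steady state, infusion rate R₀ = Css × CL = 33.7 × 3.010 = 101.4 mg/h

100 mg/h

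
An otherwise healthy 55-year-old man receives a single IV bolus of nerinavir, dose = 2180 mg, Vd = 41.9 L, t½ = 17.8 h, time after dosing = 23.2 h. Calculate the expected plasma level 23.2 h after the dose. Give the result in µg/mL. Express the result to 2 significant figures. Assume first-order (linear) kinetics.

C₀ = Dose / Vd = 2180 / 41.9 = 52.03 mg/L
k = ln2 / t½ = 0.693147 / 17.8 = 0.03894 h⁻¹
C = C₀ · e^(−k·t) = 52.03 × e^(−0.03894 × 23.2)
  = 52.03 × 0.4052 = 21.08 mg/L
(21.08 mg/L = 21.08 µg/mL)

21 µg/mL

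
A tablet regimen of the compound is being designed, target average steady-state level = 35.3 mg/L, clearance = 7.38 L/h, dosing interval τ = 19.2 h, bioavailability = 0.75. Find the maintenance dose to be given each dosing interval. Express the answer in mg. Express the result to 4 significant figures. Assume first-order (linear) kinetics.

6669 mg

At steady state, F × (Dose/τ) = Css × CL.
Dose = Css × CL × τ / F = 35.3 × 7.380 × 19.2 / 0.75 = 6669 mg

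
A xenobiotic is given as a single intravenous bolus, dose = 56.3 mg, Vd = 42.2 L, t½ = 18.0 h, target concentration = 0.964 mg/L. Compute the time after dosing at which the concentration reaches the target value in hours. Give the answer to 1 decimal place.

C₀ = Dose / Vd = 56.30 / 42.2 = 1.334 mg/L
k = ln2 / t½ = 0.693147 / 18.0 = 0.03851 h⁻¹
t = ln(C₀ / C) / k = ln(1.334 / 0.964) / 0.03851
  = ln(1.384) / 0.03851 = 0.3250 / 0.03851 = 8.439 h

8.4 h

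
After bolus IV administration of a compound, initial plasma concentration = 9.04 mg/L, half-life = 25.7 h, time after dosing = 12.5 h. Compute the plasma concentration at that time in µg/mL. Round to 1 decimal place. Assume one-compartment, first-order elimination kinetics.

6.5 µg/mL

k = ln2 / t½ = 0.693147 / 25.7 = 0.02697 h⁻¹
C = C₀ · e^(−k·t) = 9.040 × e^(−0.02697 × 12.5)
  = 9.040 × 0.7138 = 6.453 mg/L
(6.453 mg/L = 6.453 µg/mL)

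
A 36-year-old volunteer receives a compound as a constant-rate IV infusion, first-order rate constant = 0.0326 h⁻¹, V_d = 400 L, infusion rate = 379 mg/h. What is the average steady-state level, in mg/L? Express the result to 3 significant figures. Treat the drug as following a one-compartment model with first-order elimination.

29.1 mg/L

CL = k × Vd = 0.03260 × 400 = 13.04 L/h
At steady state Css = R₀ / CL = 379 / 13.04 = 29.06 mg/L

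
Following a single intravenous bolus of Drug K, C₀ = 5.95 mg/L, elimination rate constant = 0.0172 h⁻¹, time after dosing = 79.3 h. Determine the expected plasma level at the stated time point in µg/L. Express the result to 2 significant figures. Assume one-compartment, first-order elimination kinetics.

1500 µg/L

C = C₀ · e^(−k·t) = 5.950 × e^(−0.01720 × 79.3)
  = 5.950 × 0.2556 = 1.521 mg/L
Convert: 1.521 mg/L × 1000 = 1521 µg/L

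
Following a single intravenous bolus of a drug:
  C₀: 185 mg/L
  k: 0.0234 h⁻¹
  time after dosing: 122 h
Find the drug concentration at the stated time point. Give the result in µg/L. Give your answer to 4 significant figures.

10650 µg/L

C = C₀ · e^(−k·t) = 185.0 × e^(−0.02340 × 122)
  = 185.0 × 0.05757 = 10.65 mg/L
Convert: 10.65 mg/L × 1000 = 10650 µg/L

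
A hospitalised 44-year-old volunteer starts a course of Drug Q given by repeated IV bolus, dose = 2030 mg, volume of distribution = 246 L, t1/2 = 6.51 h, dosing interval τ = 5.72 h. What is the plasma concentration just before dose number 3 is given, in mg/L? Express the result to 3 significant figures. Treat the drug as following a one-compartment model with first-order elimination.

6.93 mg/L

C₀ per dose = Dose / Vd = 2030 / 246 = 8.252 mg/L
k = ln2 / t½ = 0.693147 / 6.51 = 0.1065 h⁻¹
Fraction remaining after one interval: r = e^(−kτ) = e^(−0.1065 × 5.72) = 0.5438
Before dose 3, 2 doses have been given (aged 1τ, 2τ).
C_trough = C₀ × (r + r²) = 8.252 × (0.5438 + 0.2957) = 6.928 mg/L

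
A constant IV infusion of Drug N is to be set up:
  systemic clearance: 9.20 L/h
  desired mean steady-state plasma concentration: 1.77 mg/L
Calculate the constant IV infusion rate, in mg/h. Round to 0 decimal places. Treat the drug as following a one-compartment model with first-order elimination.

At steady state, infusion rate R₀ = Css × CL = 1.77 × 9.200 = 16.28 mg/h

16 mg/h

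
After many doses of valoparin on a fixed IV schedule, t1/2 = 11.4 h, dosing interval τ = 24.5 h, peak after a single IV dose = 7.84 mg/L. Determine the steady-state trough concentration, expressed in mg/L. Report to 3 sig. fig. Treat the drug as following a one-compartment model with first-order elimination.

k = ln2 / t½ = 0.693147 / 11.4 = 0.06080 h⁻¹
e^(−kτ) = e^(−0.06080 × 24.5) = 0.2255
Accumulation ratio R = 1 / (1 − e^(−kτ)) = 1 / (1 − 0.2255) = 1.291
Steady-state trough = C₀ × R × e^(−kτ) = 7.84 × 1.291 × 0.2255 = 2.282 mg/L

2.28 mg/L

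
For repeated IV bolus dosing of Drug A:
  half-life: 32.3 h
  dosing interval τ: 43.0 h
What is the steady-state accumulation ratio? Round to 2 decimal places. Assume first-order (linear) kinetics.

k = ln2 / t½ = 0.693147 / 32.3 = 0.02146 h⁻¹
e^(−kτ) = e^(−0.02146 × 43.0) = 0.3974
Accumulation ratio R = 1 / (1 − e^(−kτ)) = 1 / (1 − 0.3974) = 1.659

1.66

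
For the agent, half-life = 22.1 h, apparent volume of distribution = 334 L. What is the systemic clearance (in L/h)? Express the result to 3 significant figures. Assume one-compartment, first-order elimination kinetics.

10.5 L/h

k = ln2 / t½ = 0.693147 / 22.1 = 0.03136 h⁻¹
CL = k × Vd = 0.03136 × 334 = 10.47 L/h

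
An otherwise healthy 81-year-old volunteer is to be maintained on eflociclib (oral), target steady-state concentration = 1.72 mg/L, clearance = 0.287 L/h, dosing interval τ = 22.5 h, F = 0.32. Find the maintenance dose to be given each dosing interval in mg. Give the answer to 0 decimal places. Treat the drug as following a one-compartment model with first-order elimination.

At steady state, F × (Dose/τ) = Css × CL.
Dose = Css × CL × τ / F = 1.72 × 0.2870 × 22.5 / 0.32 = 34.71 mg

35 mg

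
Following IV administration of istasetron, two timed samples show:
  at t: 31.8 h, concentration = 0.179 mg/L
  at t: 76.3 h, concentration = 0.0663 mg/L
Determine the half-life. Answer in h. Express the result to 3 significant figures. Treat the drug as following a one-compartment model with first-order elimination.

k = ln(C₁/C₂) / (t₂ − t₁) = ln(0.179/0.0663) / (76.3 − 31.8)
  = 0.9932 / 44.50 = 0.02232 h⁻¹
t½ = ln2 / k = 0.693147 / 0.02232 = 31.05 h

31.1 h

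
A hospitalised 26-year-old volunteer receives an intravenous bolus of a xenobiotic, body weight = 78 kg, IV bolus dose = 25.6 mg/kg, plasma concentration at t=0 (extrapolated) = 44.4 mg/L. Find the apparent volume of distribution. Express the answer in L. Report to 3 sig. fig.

Dose = 25.6 × 78 = 1997 mg
Vd = Dose / C₀ = 1997 / 44.4 = 44.98 L

45.0 L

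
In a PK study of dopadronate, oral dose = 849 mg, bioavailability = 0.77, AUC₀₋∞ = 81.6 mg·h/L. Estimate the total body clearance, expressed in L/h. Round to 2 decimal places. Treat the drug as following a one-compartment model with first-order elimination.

8.01 L/h

CL = F·Dose / AUC = 0.77 × 849 / 81.6 = 8.011 L/h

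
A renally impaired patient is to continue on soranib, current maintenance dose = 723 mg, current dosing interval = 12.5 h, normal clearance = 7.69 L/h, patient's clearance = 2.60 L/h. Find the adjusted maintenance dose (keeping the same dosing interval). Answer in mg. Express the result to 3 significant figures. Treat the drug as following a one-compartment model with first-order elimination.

To keep the same average steady-state level, dosing rate must scale with clearance.
CL ratio = 2.60 / 7.69 = 0.3381
New dose (same interval) = 723 × 0.3381 = 244.4 mg

244 mg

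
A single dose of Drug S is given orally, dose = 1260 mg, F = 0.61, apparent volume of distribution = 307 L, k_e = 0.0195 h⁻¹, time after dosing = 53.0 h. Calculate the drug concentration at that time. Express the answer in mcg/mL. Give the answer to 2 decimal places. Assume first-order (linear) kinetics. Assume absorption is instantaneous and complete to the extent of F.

0.89 mcg/mL

Amount reaching circulation = F × Dose = 0.61 × 1260 = 768.6 mg
C₀ = F·Dose / Vd = 768.6 / 307 = 2.504 mg/L
C = C₀ · e^(−k·t) = 2.504 × e^(−0.01950 × 53.0)
  = 2.504 × 0.3558 = 0.8909 mg/L
(0.8909 mg/L = 0.8909 mcg/mL)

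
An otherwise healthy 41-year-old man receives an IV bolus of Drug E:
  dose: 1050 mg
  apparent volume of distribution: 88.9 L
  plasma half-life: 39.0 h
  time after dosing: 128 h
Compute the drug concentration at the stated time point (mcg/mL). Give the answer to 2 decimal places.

1.21 mcg/mL

C₀ = Dose / Vd = 1050 / 88.9 = 11.81 mg/L
k = ln2 / t½ = 0.693147 / 39.0 = 0.01777 h⁻¹
C = C₀ · e^(−k·t) = 11.81 × e^(−0.01777 × 128)
  = 11.81 × 0.1028 = 1.214 mg/L
(1.214 mg/L = 1.214 mcg/mL)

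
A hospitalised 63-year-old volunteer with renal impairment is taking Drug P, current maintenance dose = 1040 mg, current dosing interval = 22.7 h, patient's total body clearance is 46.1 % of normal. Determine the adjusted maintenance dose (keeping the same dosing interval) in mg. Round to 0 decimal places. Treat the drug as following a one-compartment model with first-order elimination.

To keep the same average steady-state level, dosing rate must scale with clearance.
CL ratio = 46.1 / 100 = 0.4610
New dose (same interval) = 1040 × 0.4610 = 479.4 mg

479 mg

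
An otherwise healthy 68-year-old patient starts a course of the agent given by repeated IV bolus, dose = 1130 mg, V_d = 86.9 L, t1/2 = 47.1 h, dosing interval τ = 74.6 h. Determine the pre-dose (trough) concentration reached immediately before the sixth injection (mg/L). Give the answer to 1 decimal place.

6.5 mg/L

C₀ per dose = Dose / Vd = 1130 / 86.9 = 13.00 mg/L
k = ln2 / t½ = 0.693147 / 47.1 = 0.01472 h⁻¹
Fraction remaining after one interval: r = e^(−kτ) = e^(−0.01472 × 74.6) = 0.3335
Before dose 6, 5 doses have been given (aged 1τ, 2τ, 3τ, 4τ, 5τ).
C_trough = C₀ × (r + r² + … + r^5) = C₀ × r(1−r^5)/(1−r)
        = 13.00 × 0.3335 × (1 − 0.004126) / (1 − 0.3335) = 6.478 mg/L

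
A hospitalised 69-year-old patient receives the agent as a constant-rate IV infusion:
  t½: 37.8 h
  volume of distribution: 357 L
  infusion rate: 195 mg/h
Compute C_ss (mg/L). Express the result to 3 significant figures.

29.8 mg/L

k = ln2 / t½ = 0.693147 / 37.8 = 0.01834 h⁻¹
CL = k × Vd = 0.01834 × 357 = 6.547 L/h
At steady state Css = R₀ / CL = 195 / 6.547 = 29.78 mg/L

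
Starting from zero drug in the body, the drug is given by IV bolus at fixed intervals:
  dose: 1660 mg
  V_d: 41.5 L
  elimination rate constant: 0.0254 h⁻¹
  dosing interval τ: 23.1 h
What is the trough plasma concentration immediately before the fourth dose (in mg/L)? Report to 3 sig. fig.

C₀ per dose = Dose / Vd = 1660 / 41.5 = 40.00 mg/L
Fraction remaining after one interval: r = e^(−kτ) = e^(−0.02540 × 23.1) = 0.5561
Before dose 4, 3 doses have been given (aged 1τ, 2τ, 3τ).
C_trough = C₀ × (r + r² + … + r^3) = C₀ × r(1−r^3)/(1−r)
        = 40.00 × 0.5561 × (1 − 0.1720) / (1 − 0.5561) = 41.49 mg/L

41.5 mg/L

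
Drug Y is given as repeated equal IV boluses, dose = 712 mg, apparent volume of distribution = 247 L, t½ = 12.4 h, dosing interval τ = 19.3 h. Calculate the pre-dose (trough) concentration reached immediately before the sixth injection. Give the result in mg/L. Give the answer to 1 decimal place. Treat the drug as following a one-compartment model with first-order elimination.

1.5 mg/L

C₀ per dose = Dose / Vd = 712 / 247 = 2.883 mg/L
k = ln2 / t½ = 0.693147 / 12.4 = 0.05590 h⁻¹
Fraction remaining after one interval: r = e^(−kτ) = e^(−0.05590 × 19.3) = 0.3400
Before dose 6, 5 doses have been given (aged 1τ, 2τ, 3τ, 4τ, 5τ).
C_trough = C₀ × (r + r² + … + r^5) = C₀ × r(1−r^5)/(1−r)
        = 2.883 × 0.3400 × (1 − 0.004544) / (1 − 0.3400) = 1.478 mg/L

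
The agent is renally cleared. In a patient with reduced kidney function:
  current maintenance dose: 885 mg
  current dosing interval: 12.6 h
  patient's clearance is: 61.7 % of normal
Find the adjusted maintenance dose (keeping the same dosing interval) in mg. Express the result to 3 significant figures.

546 mg

To keep the same average steady-state level, dosing rate must scale with clearance.
CL ratio = 61.7 / 100 = 0.6170
New dose (same interval) = 885 × 0.6170 = 546.0 mg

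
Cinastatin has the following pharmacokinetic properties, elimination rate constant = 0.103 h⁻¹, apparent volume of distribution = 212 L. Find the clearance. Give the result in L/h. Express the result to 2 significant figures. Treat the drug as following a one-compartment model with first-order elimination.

CL = k × Vd = 0.103 × 212 = 21.84 L/h

22 L/h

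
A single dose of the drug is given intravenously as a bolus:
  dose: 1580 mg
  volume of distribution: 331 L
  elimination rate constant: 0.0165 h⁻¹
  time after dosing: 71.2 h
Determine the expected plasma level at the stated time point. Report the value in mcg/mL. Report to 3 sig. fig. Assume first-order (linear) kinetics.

1.47 mcg/mL

C₀ = Dose / Vd = 1580 / 331 = 4.773 mg/L
C = C₀ · e^(−k·t) = 4.773 × e^(−0.01650 × 71.2)
  = 4.773 × 0.3089 = 1.474 mg/L
(1.474 mg/L = 1.474 mcg/mL)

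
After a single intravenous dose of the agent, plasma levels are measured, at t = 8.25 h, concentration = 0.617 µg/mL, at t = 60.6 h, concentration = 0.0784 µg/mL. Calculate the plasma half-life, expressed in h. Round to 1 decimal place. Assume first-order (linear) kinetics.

17.6 h

k = ln(C₁/C₂) / (t₂ − t₁) = ln(0.617/0.0784) / (60.6 − 8.25)
  = 2.063 / 52.35 = 0.03941 h⁻¹
t½ = ln2 / k = 0.693147 / 0.03941 = 17.59 h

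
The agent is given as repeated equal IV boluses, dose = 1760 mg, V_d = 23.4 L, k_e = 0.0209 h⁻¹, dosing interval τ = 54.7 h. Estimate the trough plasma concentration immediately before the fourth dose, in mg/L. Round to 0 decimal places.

34 mg/L

C₀ per dose = Dose / Vd = 1760 / 23.4 = 75.21 mg/L
Fraction remaining after one interval: r = e^(−kτ) = e^(−0.02090 × 54.7) = 0.3188
Before dose 4, 3 doses have been given (aged 1τ, 2τ, 3τ).
C_trough = C₀ × (r + r² + … + r^3) = C₀ × r(1−r^3)/(1−r)
        = 75.21 × 0.3188 × (1 − 0.03240) / (1 − 0.3188) = 34.06 mg/L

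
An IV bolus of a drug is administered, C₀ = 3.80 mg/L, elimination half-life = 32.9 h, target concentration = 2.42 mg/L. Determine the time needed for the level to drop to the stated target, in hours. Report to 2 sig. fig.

21 h

k = ln2 / t½ = 0.693147 / 32.9 = 0.02107 h⁻¹
t = ln(C₀ / C) / k = ln(3.800 / 2.42) / 0.02107
  = ln(1.570) / 0.02107 = 0.4511 / 0.02107 = 21.41 h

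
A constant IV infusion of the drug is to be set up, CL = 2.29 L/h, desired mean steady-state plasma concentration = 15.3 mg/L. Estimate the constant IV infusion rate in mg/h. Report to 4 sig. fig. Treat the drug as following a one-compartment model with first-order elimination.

35.04 mg/h

At steady state, infusion rate R₀ = Css × CL = 15.3 × 2.290 = 35.04 mg/h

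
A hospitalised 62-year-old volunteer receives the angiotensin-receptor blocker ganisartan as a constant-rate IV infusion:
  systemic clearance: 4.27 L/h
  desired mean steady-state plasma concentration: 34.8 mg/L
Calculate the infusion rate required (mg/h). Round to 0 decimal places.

At steady state, infusion rate R₀ = Css × CL = 34.8 × 4.270 = 148.6 mg/h

149 mg/h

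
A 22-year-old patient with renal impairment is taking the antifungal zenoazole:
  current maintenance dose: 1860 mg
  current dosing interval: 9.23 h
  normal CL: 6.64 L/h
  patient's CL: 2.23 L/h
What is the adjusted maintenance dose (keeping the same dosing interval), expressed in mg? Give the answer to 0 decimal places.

625 mg

To keep the same average steady-state level, dosing rate must scale with clearance.
CL ratio = 2.23 / 6.64 = 0.3358
New dose (same interval) = 1860 × 0.3358 = 624.6 mg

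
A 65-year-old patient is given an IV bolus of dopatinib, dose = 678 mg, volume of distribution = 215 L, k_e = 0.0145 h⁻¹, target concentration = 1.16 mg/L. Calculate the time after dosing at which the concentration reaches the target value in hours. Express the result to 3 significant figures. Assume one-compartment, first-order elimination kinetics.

69.0 h

C₀ = Dose / Vd = 678.0 / 215 = 3.153 mg/L
t = ln(C₀ / C) / k = ln(3.153 / 1.16) / 0.01450
  = ln(2.718) / 0.01450 = 0.9999 / 0.01450 = 68.96 h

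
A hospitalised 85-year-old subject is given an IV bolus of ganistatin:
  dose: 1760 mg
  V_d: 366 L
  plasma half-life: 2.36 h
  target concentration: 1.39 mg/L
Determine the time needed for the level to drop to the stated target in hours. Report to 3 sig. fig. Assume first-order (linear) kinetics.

C₀ = Dose / Vd = 1760 / 366 = 4.809 mg/L
k = ln2 / t½ = 0.693147 / 2.36 = 0.2937 h⁻¹
t = ln(C₀ / C) / k = ln(4.809 / 1.39) / 0.2937
  = ln(3.460) / 0.2937 = 1.241 / 0.2937 = 4.225 h

4.23 h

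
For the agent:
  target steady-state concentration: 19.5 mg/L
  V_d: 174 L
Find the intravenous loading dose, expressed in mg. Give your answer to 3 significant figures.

3390 mg

LD = Css × Vd = 19.5 × 174 = 3393 mg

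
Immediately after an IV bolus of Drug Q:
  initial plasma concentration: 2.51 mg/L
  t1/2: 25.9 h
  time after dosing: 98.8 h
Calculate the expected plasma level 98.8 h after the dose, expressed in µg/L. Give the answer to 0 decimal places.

178 µg/L

k = ln2 / t½ = 0.693147 / 25.9 = 0.02676 h⁻¹
C = C₀ · e^(−k·t) = 2.510 × e^(−0.02676 × 98.8)
  = 2.510 × 0.07108 = 0.1784 mg/L
Convert: 0.1784 mg/L × 1000 = 178.4 µg/L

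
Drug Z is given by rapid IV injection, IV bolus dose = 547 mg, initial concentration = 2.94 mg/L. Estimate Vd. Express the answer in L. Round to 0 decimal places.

Vd = Dose / C₀ = 547.0 / 2.94 = 186.1 L

186 L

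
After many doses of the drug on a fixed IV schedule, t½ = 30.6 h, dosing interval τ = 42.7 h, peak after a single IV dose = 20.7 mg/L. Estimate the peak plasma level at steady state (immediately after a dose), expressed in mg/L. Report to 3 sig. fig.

33.4 mg/L

k = ln2 / t½ = 0.693147 / 30.6 = 0.02265 h⁻¹
e^(−kτ) = e^(−0.02265 × 42.7) = 0.3802
Accumulation ratio R = 1 / (1 − e^(−kτ)) = 1 / (1 − 0.3802) = 1.613
Steady-state peak = C₀ × R = 20.7 × 1.613 = 33.39 mg/L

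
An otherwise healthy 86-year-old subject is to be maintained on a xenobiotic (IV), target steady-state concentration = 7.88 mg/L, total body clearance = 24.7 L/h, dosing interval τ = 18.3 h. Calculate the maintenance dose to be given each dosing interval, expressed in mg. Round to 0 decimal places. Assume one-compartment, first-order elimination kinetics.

At steady state, Dose/τ = Css × CL.
Dose = Css × CL × τ = 7.88 × 24.70 × 18.3 = 3562 mg

3562 mg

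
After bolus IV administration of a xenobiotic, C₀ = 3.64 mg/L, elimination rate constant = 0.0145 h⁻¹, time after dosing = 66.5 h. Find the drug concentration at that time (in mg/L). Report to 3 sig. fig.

C = C₀ · e^(−k·t) = 3.640 × e^(−0.01450 × 66.5)
  = 3.640 × 0.3813 = 1.388 mg/L

1.39 mg/L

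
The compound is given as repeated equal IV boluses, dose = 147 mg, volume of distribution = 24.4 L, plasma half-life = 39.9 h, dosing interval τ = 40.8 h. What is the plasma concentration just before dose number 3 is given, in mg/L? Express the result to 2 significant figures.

4.4 mg/L

C₀ per dose = Dose / Vd = 147 / 24.4 = 6.025 mg/L
k = ln2 / t½ = 0.693147 / 39.9 = 0.01737 h⁻¹
Fraction remaining after one interval: r = e^(−kτ) = e^(−0.01737 × 40.8) = 0.4923
Before dose 3, 2 doses have been given (aged 1τ, 2τ).
C_trough = C₀ × (r + r²) = 6.025 × (0.4923 + 0.2424) = 4.427 mg/L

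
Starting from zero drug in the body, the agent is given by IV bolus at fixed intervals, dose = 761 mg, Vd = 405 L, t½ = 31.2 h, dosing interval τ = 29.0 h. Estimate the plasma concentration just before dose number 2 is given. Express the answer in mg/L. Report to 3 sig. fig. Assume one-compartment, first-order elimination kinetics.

0.987 mg/L

C₀ per dose = Dose / Vd = 761 / 405 = 1.879 mg/L
k = ln2 / t½ = 0.693147 / 31.2 = 0.02222 h⁻¹
Fraction remaining after one interval: r = e^(−kτ) = e^(−0.02222 × 29.0) = 0.5250
Before dose 2, 1 dose has been given (aged 1τ).
C_trough = C₀ × r = 1.879 × 0.5250 = 0.9865 mg/L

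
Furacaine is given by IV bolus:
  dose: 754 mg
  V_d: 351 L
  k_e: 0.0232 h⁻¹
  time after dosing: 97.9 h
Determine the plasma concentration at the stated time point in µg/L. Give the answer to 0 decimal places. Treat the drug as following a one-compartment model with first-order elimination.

222 µg/L

C₀ = Dose / Vd = 754.0 / 351 = 2.148 mg/L
C = C₀ · e^(−k·t) = 2.148 × e^(−0.02320 × 97.9)
  = 2.148 × 0.1032 = 0.2217 mg/L
Convert: 0.2217 mg/L × 1000 = 221.7 µg/L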